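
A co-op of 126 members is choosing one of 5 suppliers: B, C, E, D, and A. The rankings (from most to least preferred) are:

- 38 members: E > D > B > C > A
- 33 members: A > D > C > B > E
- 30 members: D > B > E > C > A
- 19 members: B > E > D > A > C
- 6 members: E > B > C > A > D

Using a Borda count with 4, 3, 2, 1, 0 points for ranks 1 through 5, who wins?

B: 38·2 + 33·1 + 30·3 + 19·4 + 6·3 = 293
C: 38·1 + 33·2 + 30·1 + 19·0 + 6·2 = 146
E: 38·4 + 33·0 + 30·2 + 19·3 + 6·4 = 293
D: 38·3 + 33·3 + 30·4 + 19·2 + 6·0 = 371
A: 38·0 + 33·4 + 30·0 + 19·1 + 6·1 = 157
D has the highest Borda score (371).

D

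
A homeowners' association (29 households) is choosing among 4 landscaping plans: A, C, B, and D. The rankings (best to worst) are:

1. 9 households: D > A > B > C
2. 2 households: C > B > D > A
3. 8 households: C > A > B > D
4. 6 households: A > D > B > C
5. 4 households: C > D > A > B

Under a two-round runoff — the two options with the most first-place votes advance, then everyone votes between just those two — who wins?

Round 1 first-place votes: A 6, C 14, B 0, D 9.
C and D advance.
Runoff: C is preferred to D by 14 voters; D by 15.
D wins the runoff.

D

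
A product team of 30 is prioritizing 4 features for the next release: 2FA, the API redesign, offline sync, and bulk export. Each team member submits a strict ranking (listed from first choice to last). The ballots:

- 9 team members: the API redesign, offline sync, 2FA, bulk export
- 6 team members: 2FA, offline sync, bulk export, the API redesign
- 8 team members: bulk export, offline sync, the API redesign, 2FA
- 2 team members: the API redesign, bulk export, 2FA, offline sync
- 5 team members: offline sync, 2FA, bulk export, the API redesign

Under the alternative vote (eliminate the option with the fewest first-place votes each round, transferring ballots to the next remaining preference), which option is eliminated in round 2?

bulk export

Round 1: 2FA 6, the API redesign 11, offline sync 5, bulk export 8. Eliminate offline sync.
Round 2: 2FA 11, the API redesign 11, bulk export 8. Eliminate bulk export.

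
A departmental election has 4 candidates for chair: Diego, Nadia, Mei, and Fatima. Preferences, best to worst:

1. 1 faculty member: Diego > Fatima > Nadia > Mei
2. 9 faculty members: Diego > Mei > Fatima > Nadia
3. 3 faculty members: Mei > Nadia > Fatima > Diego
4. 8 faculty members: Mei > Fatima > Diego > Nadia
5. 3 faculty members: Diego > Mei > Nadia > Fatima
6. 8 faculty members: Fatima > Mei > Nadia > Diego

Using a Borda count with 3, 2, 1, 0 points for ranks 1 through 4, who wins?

Mei

Diego: 1·3 + 9·3 + 3·0 + 8·1 + 3·3 + 8·0 = 47
Nadia: 1·1 + 9·0 + 3·2 + 8·0 + 3·1 + 8·1 = 18
Mei: 1·0 + 9·2 + 3·3 + 8·3 + 3·2 + 8·2 = 73
Fatima: 1·2 + 9·1 + 3·1 + 8·2 + 3·0 + 8·3 = 54
Mei has the highest Borda score (73).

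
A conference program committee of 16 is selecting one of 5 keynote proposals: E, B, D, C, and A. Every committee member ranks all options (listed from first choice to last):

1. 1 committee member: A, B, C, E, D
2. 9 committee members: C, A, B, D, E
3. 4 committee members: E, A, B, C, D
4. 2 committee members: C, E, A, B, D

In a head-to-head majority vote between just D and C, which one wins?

C

Voters preferring D to C: 0; preferring C to D: 16.
C wins the head-to-head.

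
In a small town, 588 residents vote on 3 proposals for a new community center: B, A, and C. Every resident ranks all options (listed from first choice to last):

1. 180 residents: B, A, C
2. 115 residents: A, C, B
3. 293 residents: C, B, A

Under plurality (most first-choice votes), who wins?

First-place votes: B 180, A 115, C 293.
C has the most first-place votes.

C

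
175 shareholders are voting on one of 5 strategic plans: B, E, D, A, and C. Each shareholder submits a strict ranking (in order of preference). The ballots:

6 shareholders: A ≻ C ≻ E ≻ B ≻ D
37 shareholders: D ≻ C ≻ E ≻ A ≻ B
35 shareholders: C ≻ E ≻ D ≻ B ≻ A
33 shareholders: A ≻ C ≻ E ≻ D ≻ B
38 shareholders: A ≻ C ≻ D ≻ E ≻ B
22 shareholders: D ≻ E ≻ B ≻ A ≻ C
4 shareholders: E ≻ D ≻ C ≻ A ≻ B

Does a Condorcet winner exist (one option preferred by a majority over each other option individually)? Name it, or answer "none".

Checking pairwise contests:
E beats B 175–0.
D beats E 97–78.
C beats D 112–63.
E beats A 98–77.
A beats C 99–76.
Every option loses at least one head-to-head, so there is no Condorcet winner.

none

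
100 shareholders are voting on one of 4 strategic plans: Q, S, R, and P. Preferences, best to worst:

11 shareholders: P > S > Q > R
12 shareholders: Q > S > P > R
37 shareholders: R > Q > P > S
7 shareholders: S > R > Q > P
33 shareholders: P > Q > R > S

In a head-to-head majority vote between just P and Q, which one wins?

Voters preferring P to Q: 44; preferring Q to P: 56.
Q wins the head-to-head.

Q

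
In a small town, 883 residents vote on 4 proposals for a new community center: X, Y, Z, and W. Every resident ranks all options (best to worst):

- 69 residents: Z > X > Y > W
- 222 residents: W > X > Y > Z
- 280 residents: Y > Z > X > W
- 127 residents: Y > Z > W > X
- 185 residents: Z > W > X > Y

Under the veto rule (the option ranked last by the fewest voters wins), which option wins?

X

Last-place votes: X 127, Y 185, Z 222, W 349.
X is ranked last by the fewest voters, so X wins.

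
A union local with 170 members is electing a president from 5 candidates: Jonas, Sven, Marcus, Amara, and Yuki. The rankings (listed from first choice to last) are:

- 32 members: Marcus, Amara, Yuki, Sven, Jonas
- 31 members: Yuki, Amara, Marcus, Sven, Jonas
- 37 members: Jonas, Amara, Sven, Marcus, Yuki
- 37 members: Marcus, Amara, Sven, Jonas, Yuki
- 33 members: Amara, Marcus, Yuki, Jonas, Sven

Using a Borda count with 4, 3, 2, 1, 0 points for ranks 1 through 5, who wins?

Jonas: 32·0 + 31·0 + 37·4 + 37·1 + 33·1 = 218
Sven: 32·1 + 31·1 + 37·2 + 37·2 + 33·0 = 211
Marcus: 32·4 + 31·2 + 37·1 + 37·4 + 33·3 = 474
Amara: 32·3 + 31·3 + 37·3 + 37·3 + 33·4 = 543
Yuki: 32·2 + 31·4 + 37·0 + 37·0 + 33·2 = 254
Amara has the highest Borda score (543).

Amara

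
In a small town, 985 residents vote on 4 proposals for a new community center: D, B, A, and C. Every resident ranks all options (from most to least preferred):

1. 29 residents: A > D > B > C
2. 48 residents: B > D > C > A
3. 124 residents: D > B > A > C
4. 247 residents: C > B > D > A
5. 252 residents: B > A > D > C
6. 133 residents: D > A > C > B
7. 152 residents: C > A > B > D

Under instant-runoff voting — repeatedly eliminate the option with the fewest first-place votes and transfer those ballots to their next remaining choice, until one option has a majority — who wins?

Round 1: D 257, B 300, A 29, C 399. Eliminate A.
Round 2: D 286, B 300, C 399. Eliminate D.
Round 3: B 453, C 532. C has a majority.

C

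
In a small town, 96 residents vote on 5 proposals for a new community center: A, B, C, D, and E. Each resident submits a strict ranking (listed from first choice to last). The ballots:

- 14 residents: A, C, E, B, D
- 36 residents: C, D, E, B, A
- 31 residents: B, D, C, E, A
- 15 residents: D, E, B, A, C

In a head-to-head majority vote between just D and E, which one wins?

Voters preferring D to E: 82; preferring E to D: 14.
D wins the head-to-head.

D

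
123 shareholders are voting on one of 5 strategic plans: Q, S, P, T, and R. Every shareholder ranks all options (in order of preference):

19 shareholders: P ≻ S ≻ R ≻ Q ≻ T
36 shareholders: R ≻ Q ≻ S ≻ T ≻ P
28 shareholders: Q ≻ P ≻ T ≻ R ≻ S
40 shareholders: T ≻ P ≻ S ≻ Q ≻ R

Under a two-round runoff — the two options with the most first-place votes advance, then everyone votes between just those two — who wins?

Round 1 first-place votes: Q 28, S 0, P 19, T 40, R 36.
T and R advance.
Runoff: T is preferred to R by 68 voters; R by 55.
T wins the runoff.

T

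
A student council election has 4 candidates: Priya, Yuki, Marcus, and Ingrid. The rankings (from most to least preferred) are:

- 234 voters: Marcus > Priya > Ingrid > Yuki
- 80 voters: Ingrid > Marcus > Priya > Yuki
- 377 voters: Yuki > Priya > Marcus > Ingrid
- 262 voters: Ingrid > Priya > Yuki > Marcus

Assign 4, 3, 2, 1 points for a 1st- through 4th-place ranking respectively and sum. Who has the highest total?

Priya: 234·3 + 80·2 + 377·3 + 262·3 = 2779
Yuki: 234·1 + 80·1 + 377·4 + 262·2 = 2346
Marcus: 234·4 + 80·3 + 377·2 + 262·1 = 2192
Ingrid: 234·2 + 80·4 + 377·1 + 262·4 = 2213
Priya has the highest Borda score (2779).

Priya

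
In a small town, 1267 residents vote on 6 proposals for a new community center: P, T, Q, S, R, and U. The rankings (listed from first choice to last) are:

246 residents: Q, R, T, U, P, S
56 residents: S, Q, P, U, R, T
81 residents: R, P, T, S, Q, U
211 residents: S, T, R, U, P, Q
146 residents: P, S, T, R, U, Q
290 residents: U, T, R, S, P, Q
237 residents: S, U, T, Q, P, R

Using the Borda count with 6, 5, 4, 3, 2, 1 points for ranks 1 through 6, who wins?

P: 246·2 + 56·4 + 81·5 + 211·2 + 146·6 + 290·2 + 237·2 = 3473
T: 246·4 + 56·1 + 81·4 + 211·5 + 146·4 + 290·5 + 237·4 = 5401
Q: 246·6 + 56·5 + 81·2 + 211·1 + 146·1 + 290·1 + 237·3 = 3276
S: 246·1 + 56·6 + 81·3 + 211·6 + 146·5 + 290·3 + 237·6 = 5113
R: 246·5 + 56·2 + 81·6 + 211·4 + 146·3 + 290·4 + 237·1 = 4507
U: 246·3 + 56·3 + 81·1 + 211·3 + 146·2 + 290·6 + 237·5 = 4837
T has the highest Borda score (5401).

T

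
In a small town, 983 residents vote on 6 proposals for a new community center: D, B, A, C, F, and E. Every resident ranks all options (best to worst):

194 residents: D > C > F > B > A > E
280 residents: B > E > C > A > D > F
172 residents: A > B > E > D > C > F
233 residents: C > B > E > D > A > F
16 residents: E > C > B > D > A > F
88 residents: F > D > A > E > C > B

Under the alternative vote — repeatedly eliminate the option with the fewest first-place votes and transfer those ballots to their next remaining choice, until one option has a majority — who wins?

B

Round 1: D 194, B 280, A 172, C 233, F 88, E 16. Eliminate E.
Round 2: D 194, B 280, A 172, C 249, F 88. Eliminate F.
Round 3: D 282, B 280, A 172, C 249. Eliminate A.
Round 4: D 282, B 452, C 249. Eliminate C.
Round 5: D 282, B 701. B has a majority.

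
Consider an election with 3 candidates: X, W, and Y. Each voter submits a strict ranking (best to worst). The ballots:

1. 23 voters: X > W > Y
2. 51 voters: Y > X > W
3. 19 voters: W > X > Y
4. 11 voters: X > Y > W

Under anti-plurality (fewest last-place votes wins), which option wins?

Last-place votes: X 0, W 62, Y 42.
X is ranked last by the fewest voters, so X wins.

X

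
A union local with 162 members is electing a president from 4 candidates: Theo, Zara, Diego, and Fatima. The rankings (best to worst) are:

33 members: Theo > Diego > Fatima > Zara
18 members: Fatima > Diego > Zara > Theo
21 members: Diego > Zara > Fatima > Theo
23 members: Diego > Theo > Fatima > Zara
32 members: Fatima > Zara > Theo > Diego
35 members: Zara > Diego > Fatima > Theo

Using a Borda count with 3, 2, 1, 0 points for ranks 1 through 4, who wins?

Diego

Theo: 33·3 + 18·0 + 21·0 + 23·2 + 32·1 + 35·0 = 177
Zara: 33·0 + 18·1 + 21·2 + 23·0 + 32·2 + 35·3 = 229
Diego: 33·2 + 18·2 + 21·3 + 23·3 + 32·0 + 35·2 = 304
Fatima: 33·1 + 18·3 + 21·1 + 23·1 + 32·3 + 35·1 = 262
Diego has the highest Borda score (304).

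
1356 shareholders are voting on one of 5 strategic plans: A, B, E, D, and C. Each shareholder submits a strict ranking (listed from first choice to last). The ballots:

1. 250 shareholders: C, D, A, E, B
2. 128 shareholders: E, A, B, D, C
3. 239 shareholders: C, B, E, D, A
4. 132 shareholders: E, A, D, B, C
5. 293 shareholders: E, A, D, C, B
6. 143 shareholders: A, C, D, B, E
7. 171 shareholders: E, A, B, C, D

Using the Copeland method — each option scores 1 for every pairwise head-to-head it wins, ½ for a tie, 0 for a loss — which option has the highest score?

A: beats B, D, and C; loses to E → score 3.
B: loses to A, E, D, and C → score 0.
E: beats A, B, D, and C → score 4.
D: beats B; loses to A, E, and C → score 1.
C: beats B and D; loses to A and E → score 2.
E has the best pairwise record.

E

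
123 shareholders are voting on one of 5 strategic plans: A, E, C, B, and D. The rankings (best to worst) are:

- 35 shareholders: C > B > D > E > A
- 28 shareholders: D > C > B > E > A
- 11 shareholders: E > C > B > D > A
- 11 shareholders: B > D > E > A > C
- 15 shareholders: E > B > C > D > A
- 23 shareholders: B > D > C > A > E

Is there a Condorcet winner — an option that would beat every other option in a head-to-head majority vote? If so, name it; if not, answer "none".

none

Checking pairwise contests:
E beats A 100–23.
C beats E 86–37.
D beats C 62–61.
C beats B 74–49.
B beats D 95–28.
Every option loses at least one head-to-head, so there is no Condorcet winner.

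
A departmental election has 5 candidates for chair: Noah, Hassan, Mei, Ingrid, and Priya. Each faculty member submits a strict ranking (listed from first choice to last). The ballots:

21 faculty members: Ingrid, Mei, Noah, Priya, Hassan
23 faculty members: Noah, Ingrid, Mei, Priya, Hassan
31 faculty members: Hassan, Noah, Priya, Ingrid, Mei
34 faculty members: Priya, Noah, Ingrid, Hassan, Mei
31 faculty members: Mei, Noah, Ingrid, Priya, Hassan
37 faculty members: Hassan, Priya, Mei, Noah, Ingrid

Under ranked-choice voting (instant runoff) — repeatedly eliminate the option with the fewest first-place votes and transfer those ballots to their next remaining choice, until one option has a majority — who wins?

Round 1: Noah 23, Hassan 68, Mei 31, Ingrid 21, Priya 34. Eliminate Ingrid.
Round 2: Noah 23, Hassan 68, Mei 52, Priya 34. Eliminate Noah.
Round 3: Hassan 68, Mei 75, Priya 34. Eliminate Priya.
Round 4: Hassan 102, Mei 75. Hassan has a majority.

Hassan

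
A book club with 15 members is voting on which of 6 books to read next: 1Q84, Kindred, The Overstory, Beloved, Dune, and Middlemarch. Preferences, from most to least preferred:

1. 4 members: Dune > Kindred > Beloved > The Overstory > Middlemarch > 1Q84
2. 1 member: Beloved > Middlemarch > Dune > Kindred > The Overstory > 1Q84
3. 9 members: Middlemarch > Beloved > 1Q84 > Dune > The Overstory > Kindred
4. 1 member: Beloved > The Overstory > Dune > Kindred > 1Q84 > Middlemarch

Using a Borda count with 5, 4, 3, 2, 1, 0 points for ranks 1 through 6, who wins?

Beloved

1Q84: 4·0 + 1·0 + 9·3 + 1·1 = 28
Kindred: 4·4 + 1·2 + 9·0 + 1·2 = 20
The Overstory: 4·2 + 1·1 + 9·1 + 1·4 = 22
Beloved: 4·3 + 1·5 + 9·4 + 1·5 = 58
Dune: 4·5 + 1·3 + 9·2 + 1·3 = 44
Middlemarch: 4·1 + 1·4 + 9·5 + 1·0 = 53
Beloved has the highest Borda score (58).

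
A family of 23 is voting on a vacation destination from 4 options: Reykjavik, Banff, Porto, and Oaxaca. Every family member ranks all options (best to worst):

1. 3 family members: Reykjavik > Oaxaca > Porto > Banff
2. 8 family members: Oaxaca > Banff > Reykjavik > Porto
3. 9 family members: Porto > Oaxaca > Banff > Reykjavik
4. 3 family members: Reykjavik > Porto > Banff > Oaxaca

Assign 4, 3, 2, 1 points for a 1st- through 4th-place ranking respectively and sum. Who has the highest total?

Reykjavik: 3·4 + 8·2 + 9·1 + 3·4 = 49
Banff: 3·1 + 8·3 + 9·2 + 3·2 = 51
Porto: 3·2 + 8·1 + 9·4 + 3·3 = 59
Oaxaca: 3·3 + 8·4 + 9·3 + 3·1 = 71
Oaxaca has the highest Borda score (71).

Oaxaca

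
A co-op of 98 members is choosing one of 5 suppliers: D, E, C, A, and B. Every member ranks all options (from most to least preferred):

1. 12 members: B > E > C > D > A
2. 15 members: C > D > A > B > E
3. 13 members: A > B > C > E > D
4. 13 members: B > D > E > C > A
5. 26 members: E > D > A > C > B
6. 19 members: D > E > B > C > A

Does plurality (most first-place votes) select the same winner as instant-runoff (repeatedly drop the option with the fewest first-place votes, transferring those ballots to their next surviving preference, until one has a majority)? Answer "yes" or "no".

no

Plurality — first-place votes: D 19, E 26, C 15, A 13, B 25. Winner: E.
Instant-runoff — R1 D 19, E 26, C 15, A 13, B 25 (A out); R2 D 19, E 26, C 15, B 38 (C out); R3 D 34, E 26, B 38 (E out); R4 D 60, B 38 (D winner). Winner: D.
The two methods disagree.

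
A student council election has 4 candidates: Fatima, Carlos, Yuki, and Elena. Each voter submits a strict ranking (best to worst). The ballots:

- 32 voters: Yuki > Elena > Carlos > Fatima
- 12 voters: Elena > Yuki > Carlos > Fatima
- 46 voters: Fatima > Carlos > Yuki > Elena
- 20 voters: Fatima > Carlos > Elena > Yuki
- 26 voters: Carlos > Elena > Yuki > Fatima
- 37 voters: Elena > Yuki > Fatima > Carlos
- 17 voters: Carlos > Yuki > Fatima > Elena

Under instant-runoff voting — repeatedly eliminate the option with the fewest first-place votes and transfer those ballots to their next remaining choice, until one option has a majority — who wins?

Elena

Round 1: Fatima 66, Carlos 43, Yuki 32, Elena 49. Eliminate Yuki.
Round 2: Fatima 66, Carlos 43, Elena 81. Eliminate Carlos.
Round 3: Fatima 83, Elena 107. Elena has a majority.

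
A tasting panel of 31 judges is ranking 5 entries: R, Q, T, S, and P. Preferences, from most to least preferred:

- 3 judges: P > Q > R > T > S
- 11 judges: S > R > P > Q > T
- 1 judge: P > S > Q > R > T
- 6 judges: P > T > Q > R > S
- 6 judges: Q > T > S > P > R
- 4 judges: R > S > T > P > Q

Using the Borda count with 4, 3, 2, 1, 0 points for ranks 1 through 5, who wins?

P

R: 3·2 + 11·3 + 1·1 + 6·1 + 6·0 + 4·4 = 62
Q: 3·3 + 11·1 + 1·2 + 6·2 + 6·4 + 4·0 = 58
T: 3·1 + 11·0 + 1·0 + 6·3 + 6·3 + 4·2 = 47
S: 3·0 + 11·4 + 1·3 + 6·0 + 6·2 + 4·3 = 71
P: 3·4 + 11·2 + 1·4 + 6·4 + 6·1 + 4·1 = 72
P has the highest Borda score (72).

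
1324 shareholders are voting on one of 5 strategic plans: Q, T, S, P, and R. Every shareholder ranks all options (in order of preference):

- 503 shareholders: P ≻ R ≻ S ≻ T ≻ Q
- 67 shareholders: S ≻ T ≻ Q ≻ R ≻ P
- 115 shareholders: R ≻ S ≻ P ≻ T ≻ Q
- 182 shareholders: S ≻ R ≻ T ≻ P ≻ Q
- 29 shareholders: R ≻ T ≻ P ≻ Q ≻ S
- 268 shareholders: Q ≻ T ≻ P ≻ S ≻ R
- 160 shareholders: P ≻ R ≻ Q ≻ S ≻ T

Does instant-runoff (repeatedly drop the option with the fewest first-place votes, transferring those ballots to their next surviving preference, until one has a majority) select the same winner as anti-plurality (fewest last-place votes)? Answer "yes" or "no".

no

Instant-runoff — R1 Q 268, T 0, S 249, P 663, R 144 (P winner). Winner: P.
Anti-plurality — last-place votes: Q 800, T 160, S 29, P 67, R 268. Winner: S.
The two methods disagree.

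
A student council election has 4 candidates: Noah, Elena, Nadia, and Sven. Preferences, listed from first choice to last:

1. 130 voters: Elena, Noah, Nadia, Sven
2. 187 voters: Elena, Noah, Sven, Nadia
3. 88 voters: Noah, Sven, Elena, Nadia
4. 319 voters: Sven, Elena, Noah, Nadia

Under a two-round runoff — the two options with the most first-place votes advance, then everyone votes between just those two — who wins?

Round 1 first-place votes: Noah 88, Elena 317, Nadia 0, Sven 319.
Sven and Elena advance.
Runoff: Sven is preferred to Elena by 407 voters; Elena by 317.
Sven wins the runoff.

Sven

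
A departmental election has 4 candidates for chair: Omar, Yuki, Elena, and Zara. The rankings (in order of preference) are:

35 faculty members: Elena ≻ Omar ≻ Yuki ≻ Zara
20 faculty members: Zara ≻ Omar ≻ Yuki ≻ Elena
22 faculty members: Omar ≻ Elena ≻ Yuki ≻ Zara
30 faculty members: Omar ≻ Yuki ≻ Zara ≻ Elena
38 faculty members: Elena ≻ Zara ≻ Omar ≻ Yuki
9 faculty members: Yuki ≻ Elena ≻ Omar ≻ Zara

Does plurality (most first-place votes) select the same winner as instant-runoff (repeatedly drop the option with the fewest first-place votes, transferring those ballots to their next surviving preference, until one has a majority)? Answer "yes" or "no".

Plurality — first-place votes: Omar 52, Yuki 9, Elena 73, Zara 20. Winner: Elena.
Instant-runoff — R1 Omar 52, Yuki 9, Elena 73, Zara 20 (Yuki out); R2 Omar 52, Elena 82, Zara 20 (Elena winner). Winner: Elena.
The two methods agree.

yes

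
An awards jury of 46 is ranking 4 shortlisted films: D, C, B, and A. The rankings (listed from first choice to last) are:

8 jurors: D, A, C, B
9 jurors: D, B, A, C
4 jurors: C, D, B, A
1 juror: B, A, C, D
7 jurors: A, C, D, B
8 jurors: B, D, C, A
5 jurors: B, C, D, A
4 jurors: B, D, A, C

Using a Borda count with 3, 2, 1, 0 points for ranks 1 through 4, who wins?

D

D: 8·3 + 9·3 + 4·2 + 1·0 + 7·1 + 8·2 + 5·1 + 4·2 = 95
C: 8·1 + 9·0 + 4·3 + 1·1 + 7·2 + 8·1 + 5·2 + 4·0 = 53
B: 8·0 + 9·2 + 4·1 + 1·3 + 7·0 + 8·3 + 5·3 + 4·3 = 76
A: 8·2 + 9·1 + 4·0 + 1·2 + 7·3 + 8·0 + 5·0 + 4·1 = 52
D has the highest Borda score (95).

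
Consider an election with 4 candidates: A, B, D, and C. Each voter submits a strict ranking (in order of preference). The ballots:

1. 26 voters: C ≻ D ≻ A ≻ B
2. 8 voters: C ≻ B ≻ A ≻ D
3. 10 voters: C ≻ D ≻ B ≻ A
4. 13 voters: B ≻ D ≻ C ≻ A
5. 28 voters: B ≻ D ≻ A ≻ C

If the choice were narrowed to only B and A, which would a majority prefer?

Voters preferring B to A: 59; preferring A to B: 26.
B wins the head-to-head.

B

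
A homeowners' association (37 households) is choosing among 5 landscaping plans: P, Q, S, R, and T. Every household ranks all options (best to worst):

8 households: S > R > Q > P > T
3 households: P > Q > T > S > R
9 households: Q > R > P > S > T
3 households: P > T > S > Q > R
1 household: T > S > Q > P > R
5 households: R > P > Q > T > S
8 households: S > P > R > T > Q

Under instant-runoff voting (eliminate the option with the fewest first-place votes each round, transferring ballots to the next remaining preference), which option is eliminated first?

Round 1: P 6, Q 9, S 16, R 5, T 1. Eliminate T.

T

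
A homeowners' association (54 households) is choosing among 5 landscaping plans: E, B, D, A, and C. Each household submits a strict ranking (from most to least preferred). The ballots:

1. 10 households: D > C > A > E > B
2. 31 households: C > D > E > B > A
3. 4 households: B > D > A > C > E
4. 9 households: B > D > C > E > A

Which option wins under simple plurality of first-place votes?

First-place votes: E 0, B 13, D 10, A 0, C 31.
C has the most first-place votes.

C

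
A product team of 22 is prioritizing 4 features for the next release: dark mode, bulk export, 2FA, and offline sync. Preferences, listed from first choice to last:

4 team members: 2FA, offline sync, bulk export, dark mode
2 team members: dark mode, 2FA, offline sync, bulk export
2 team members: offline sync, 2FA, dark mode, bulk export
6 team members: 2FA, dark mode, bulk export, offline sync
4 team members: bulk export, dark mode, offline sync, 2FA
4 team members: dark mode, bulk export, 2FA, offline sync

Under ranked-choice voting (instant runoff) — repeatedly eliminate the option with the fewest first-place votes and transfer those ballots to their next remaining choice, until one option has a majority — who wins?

2FA

Round 1: dark mode 6, bulk export 4, 2FA 10, offline sync 2. Eliminate offline sync.
Round 2: dark mode 6, bulk export 4, 2FA 12. 2FA has a majority.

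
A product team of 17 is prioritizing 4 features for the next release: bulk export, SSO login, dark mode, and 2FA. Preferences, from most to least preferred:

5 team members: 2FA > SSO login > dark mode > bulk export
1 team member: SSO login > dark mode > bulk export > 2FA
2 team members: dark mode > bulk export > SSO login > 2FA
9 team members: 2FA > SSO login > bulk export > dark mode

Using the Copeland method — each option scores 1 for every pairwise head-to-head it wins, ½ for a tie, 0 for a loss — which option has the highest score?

bulk export: beats dark mode; loses to SSO login and 2FA → score 1.
SSO login: beats bulk export and dark mode; loses to 2FA → score 2.
dark mode: loses to bulk export, SSO login, and 2FA → score 0.
2FA: beats bulk export, SSO login, and dark mode → score 3.
2FA has the best pairwise record.

2FA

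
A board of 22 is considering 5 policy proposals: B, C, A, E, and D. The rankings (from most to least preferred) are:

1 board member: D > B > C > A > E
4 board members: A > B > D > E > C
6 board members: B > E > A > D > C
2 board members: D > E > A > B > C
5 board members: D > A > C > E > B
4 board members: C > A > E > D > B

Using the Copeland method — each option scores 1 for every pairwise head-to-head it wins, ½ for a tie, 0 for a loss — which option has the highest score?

B: beats C; ties E; loses to A and D → score 1.5.
C: loses to B, A, E, and D → score 0.
A: beats B, C, E, and D → score 4.
E: beats C; ties B; loses to A and D → score 1.5.
D: beats B, C, and E; loses to A → score 3.
A has the best pairwise record.

A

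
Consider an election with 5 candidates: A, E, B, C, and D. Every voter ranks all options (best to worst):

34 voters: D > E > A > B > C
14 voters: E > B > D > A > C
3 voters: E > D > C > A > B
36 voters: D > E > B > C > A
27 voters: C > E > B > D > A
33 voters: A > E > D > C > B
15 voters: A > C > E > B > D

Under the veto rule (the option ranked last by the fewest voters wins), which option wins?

Last-place votes: A 63, E 0, B 36, C 48, D 15.
E is ranked last by the fewest voters, so E wins.

E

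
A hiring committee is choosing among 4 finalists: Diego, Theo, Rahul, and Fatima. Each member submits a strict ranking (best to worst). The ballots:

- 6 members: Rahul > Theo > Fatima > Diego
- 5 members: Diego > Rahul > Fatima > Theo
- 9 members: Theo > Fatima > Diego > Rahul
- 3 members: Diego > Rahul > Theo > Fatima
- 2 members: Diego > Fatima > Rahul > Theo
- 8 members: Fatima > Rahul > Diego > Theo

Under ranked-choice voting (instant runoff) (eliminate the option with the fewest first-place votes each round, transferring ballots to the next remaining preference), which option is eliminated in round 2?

Fatima

Round 1: Diego 10, Theo 9, Rahul 6, Fatima 8. Eliminate Rahul.
Round 2: Diego 10, Theo 15, Fatima 8. Eliminate Fatima.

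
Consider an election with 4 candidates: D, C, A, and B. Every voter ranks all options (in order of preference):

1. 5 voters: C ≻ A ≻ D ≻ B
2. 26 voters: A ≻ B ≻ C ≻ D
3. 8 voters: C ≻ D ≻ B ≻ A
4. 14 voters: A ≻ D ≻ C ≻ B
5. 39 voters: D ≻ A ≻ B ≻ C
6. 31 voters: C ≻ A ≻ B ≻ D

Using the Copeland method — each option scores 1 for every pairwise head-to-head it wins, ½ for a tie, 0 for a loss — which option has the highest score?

D: beats B; loses to C and A → score 1.
C: beats D; loses to A and B → score 1.
A: beats D, C, and B → score 3.
B: beats C; loses to D and A → score 1.
A has the best pairwise record.

A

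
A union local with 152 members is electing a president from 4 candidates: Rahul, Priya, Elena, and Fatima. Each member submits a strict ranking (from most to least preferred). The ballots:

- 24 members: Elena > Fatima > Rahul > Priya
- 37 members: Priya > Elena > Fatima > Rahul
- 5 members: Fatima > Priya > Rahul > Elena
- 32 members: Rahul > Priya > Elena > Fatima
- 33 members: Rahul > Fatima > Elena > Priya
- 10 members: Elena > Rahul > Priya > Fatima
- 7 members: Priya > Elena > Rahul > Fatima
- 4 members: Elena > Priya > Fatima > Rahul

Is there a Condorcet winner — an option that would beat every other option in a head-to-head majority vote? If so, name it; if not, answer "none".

Checking pairwise contests:
Elena beats Rahul 82–70.
Rahul beats Priya 99–53.
Priya beats Elena 81–71.
Rahul beats Fatima 82–70.
Every option loses at least one head-to-head, so there is no Condorcet winner.

none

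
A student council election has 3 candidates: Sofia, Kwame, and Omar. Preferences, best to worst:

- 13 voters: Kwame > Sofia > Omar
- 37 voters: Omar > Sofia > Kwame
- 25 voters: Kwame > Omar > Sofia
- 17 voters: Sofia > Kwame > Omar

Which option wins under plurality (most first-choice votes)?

First-place votes: Sofia 17, Kwame 38, Omar 37.
Kwame has the most first-place votes.

Kwame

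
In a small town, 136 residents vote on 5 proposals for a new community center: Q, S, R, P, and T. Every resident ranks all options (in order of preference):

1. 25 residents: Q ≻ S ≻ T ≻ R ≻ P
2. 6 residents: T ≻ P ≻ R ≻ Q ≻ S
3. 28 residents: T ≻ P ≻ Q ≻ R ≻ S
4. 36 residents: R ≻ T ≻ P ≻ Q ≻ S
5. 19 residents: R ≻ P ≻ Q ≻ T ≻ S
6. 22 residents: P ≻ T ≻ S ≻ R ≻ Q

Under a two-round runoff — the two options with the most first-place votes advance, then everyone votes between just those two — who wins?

T

Round 1 first-place votes: Q 25, S 0, R 55, P 22, T 34.
R and T advance.
Runoff: R is preferred to T by 55 voters; T by 81.
T wins the runoff.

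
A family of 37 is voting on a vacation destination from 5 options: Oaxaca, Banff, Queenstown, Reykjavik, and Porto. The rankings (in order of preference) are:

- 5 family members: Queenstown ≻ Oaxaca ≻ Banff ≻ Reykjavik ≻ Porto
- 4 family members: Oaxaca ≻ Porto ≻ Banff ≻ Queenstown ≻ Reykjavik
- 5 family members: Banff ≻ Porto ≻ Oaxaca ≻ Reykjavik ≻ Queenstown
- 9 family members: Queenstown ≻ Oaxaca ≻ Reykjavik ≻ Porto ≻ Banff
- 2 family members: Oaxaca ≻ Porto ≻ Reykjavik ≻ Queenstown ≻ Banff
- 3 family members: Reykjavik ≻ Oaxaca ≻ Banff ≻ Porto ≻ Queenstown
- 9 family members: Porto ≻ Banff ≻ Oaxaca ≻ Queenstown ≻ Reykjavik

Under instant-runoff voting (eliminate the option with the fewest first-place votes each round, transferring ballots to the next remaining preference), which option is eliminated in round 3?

Oaxaca

Round 1: Oaxaca 6, Banff 5, Queenstown 14, Reykjavik 3, Porto 9. Eliminate Reykjavik.
Round 2: Oaxaca 9, Banff 5, Queenstown 14, Porto 9. Eliminate Banff.
Round 3: Oaxaca 9, Queenstown 14, Porto 14. Eliminate Oaxaca.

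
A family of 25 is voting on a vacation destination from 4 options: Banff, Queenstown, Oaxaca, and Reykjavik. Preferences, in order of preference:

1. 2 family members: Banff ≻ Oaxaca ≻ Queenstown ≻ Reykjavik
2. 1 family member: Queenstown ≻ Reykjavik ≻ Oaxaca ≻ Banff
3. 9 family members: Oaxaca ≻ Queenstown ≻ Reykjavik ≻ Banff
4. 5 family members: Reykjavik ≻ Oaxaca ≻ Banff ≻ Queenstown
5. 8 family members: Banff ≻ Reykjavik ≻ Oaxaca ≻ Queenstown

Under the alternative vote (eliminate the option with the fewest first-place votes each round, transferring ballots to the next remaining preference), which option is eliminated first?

Queenstown

Round 1: Banff 10, Queenstown 1, Oaxaca 9, Reykjavik 5. Eliminate Queenstown.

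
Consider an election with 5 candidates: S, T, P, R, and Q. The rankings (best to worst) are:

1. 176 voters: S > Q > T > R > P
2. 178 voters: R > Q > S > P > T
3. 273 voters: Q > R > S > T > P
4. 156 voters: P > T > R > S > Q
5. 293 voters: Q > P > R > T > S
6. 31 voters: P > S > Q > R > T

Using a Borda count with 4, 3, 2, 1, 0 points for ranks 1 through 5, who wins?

Q

S: 176·4 + 178·2 + 273·2 + 156·1 + 293·0 + 31·3 = 1855
T: 176·2 + 178·0 + 273·1 + 156·3 + 293·1 + 31·0 = 1386
P: 176·0 + 178·1 + 273·0 + 156·4 + 293·3 + 31·4 = 1805
R: 176·1 + 178·4 + 273·3 + 156·2 + 293·2 + 31·1 = 2636
Q: 176·3 + 178·3 + 273·4 + 156·0 + 293·4 + 31·2 = 3388
Q has the highest Borda score (3388).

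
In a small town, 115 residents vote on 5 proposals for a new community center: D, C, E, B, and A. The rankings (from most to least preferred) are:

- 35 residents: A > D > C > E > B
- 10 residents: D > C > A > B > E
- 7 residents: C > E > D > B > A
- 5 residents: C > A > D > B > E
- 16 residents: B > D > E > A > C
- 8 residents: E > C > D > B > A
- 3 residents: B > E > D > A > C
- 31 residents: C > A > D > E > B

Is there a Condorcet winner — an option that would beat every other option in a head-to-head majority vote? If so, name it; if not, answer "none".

Checking pairwise contests:
A beats D 71–44.
D beats C 64–51.
D beats E 97–18.
D beats B 96–19.
C beats A 61–54.
Every option loses at least one head-to-head, so there is no Condorcet winner.

none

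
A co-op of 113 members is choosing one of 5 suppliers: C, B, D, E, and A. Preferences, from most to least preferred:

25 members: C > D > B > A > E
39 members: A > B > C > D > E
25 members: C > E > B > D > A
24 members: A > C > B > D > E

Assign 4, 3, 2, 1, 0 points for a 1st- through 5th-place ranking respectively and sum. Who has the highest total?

C: 25·4 + 39·2 + 25·4 + 24·3 = 350
B: 25·2 + 39·3 + 25·2 + 24·2 = 265
D: 25·3 + 39·1 + 25·1 + 24·1 = 163
E: 25·0 + 39·0 + 25·3 + 24·0 = 75
A: 25·1 + 39·4 + 25·0 + 24·4 = 277
C has the highest Borda score (350).

C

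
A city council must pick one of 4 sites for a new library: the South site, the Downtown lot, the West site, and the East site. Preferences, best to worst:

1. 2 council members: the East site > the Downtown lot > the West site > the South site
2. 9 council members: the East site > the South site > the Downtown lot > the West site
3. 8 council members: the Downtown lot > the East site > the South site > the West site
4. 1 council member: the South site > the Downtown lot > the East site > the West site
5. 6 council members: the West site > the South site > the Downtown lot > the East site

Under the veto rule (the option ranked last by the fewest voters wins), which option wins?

the Downtown lot

Last-place votes: the South site 2, the Downtown lot 0, the West site 18, the East site 6.
the Downtown lot is ranked last by the fewest voters, so the Downtown lot wins.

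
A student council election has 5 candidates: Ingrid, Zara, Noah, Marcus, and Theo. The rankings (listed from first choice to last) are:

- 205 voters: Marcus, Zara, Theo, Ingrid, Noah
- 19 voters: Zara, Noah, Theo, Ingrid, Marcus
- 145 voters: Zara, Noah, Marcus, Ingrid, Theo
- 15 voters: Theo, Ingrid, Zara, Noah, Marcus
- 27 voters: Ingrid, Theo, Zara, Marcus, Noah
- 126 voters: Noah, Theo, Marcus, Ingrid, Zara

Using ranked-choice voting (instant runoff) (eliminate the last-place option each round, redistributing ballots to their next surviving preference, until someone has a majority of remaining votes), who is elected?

Marcus

Round 1: Ingrid 27, Zara 164, Noah 126, Marcus 205, Theo 15. Eliminate Theo.
Round 2: Ingrid 42, Zara 164, Noah 126, Marcus 205. Eliminate Ingrid.
Round 3: Zara 206, Noah 126, Marcus 205. Eliminate Noah.
Round 4: Zara 206, Marcus 331. Marcus has a majority.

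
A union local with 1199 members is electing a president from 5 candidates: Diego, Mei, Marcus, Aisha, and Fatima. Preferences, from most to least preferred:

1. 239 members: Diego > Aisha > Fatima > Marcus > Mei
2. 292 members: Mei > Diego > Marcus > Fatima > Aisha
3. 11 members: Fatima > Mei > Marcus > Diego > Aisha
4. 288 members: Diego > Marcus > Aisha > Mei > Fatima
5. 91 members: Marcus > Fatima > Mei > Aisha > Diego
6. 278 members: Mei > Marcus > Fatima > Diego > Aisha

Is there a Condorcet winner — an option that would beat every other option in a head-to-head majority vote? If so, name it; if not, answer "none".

none

Checking pairwise contests:
Mei beats Diego 672–527.
Marcus beats Mei 618–581.
Diego beats Marcus 819–380.
Diego beats Aisha 1108–91.
Diego beats Fatima 819–380.
Every option loses at least one head-to-head, so there is no Condorcet winner.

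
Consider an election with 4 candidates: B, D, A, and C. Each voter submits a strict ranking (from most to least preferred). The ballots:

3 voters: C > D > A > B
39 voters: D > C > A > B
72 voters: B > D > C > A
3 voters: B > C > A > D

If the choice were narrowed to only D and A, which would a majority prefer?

Voters preferring D to A: 114; preferring A to D: 3.
D wins the head-to-head.

D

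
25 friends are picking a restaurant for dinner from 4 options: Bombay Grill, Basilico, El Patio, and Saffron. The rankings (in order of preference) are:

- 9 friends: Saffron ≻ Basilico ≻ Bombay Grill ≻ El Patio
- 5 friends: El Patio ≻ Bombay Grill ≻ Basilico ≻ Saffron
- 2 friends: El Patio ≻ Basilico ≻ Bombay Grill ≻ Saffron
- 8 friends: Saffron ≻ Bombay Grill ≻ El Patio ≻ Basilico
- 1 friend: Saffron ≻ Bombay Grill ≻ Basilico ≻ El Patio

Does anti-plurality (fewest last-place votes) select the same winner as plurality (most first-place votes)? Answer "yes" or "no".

Anti-plurality — last-place votes: Bombay Grill 0, Basilico 8, El Patio 10, Saffron 7. Winner: Bombay Grill.
Plurality — first-place votes: Bombay Grill 0, Basilico 0, El Patio 7, Saffron 18. Winner: Saffron.
The two methods disagree.

no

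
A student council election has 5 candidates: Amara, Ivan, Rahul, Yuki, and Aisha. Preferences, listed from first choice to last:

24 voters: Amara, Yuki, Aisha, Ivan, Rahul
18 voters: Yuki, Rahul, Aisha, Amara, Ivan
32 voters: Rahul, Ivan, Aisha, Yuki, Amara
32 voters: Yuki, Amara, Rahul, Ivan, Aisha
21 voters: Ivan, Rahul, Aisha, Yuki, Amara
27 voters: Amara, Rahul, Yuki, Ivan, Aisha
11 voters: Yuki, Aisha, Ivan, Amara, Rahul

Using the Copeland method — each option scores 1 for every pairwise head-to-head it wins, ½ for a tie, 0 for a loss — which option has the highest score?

Yuki

Amara: beats Ivan, Rahul, and Aisha; loses to Yuki → score 3.
Ivan: beats Aisha; loses to Amara, Rahul, and Yuki → score 1.
Rahul: beats Ivan and Aisha; loses to Amara and Yuki → score 2.
Yuki: beats Amara, Ivan, Rahul, and Aisha → score 4.
Aisha: loses to Amara, Ivan, Rahul, and Yuki → score 0.
Yuki has the best pairwise record.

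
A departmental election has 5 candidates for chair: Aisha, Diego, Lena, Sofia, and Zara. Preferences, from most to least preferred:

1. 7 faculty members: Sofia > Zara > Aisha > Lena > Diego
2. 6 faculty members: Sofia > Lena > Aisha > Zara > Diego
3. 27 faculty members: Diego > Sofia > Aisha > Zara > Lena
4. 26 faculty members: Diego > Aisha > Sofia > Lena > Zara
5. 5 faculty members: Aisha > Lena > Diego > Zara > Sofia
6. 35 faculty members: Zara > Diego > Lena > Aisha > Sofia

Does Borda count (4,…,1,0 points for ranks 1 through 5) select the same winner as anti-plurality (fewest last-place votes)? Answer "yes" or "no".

Borda — scores: Aisha 213, Diego 327, Lena 136, Sofia 185, Zara 199. Winner: Diego.
Anti-plurality — last-place votes: Aisha 0, Diego 13, Lena 27, Sofia 40, Zara 26. Winner: Aisha.
The two methods disagree.

no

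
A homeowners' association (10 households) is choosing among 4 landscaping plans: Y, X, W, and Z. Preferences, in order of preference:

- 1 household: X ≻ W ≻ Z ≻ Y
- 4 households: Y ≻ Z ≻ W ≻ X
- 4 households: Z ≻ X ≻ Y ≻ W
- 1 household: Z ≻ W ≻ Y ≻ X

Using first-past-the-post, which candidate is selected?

First-place votes: Y 4, X 1, W 0, Z 5.
Z has the most first-place votes.

Z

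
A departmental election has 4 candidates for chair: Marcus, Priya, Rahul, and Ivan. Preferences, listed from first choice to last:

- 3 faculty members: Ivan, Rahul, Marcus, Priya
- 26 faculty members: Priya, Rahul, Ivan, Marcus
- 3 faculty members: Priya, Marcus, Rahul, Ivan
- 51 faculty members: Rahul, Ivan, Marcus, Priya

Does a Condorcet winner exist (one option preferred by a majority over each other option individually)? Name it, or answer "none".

Rahul

Rahul vs Marcus: 80–3 for Rahul.
Rahul vs Priya: 54–29 for Rahul.
Rahul vs Ivan: 80–3 for Rahul.
Rahul beats every other option head-to-head.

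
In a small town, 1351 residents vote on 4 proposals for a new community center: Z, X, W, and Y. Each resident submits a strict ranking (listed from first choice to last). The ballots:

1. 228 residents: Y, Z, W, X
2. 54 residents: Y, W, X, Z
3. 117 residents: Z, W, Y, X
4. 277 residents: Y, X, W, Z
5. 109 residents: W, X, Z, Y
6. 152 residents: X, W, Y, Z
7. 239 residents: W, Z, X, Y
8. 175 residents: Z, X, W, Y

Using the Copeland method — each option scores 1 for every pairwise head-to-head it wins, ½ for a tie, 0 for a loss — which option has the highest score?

Z: beats X; loses to W and Y → score 1.
X: loses to Z, W, and Y → score 0.
W: beats Z, X, and Y → score 3.
Y: beats Z and X; loses to W → score 2.
W has the best pairwise record.

W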